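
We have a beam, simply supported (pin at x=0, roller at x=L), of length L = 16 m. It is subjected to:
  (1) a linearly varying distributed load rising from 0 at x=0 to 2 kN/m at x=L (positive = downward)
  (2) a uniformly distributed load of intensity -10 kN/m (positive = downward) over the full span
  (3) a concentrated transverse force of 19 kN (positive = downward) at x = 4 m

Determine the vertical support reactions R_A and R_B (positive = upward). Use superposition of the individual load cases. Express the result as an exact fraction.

R_A = -725/12 kN, R_B = -775/12 kN

Load 1 — triangular load w₀=2 kN/m (0→w₀ over full span):
  R_A = w₀L/6 = 2·16/6 = 16/3 kN
  R_B = w₀L/3 = 2·16/3 = 32/3 kN
Load 2 — uniform load w=-10 kN/m over full span:
  R_A = wL/2 = (-10)·16/2 = -80 kN
  R_B = wL/2 = (-10)·16/2 = -80 kN
Load 3 — point force P=19 kN at a=4 m (b=L-a=12):
  R_A = Pb/L = 19·12/16 = 57/4 kN
  R_B = Pa/L = 19·4/16 = 19/4 kN
Superposition: R_A = -725/12 kN, R_B = -775/12 kN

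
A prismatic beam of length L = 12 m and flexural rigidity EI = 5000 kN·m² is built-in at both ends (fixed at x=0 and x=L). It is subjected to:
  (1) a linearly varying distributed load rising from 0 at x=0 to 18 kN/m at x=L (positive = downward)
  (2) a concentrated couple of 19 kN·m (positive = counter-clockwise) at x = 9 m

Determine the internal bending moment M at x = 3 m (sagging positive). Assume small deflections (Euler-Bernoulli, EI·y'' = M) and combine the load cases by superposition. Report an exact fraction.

Load 1 — triangular load w₀=18 kN/m (0→w₀ over full span):
  M_1 = 3w₀Lx/20 - w₀L²/30 - w₀x³/(6L) = 3·18·12·3/20 - 18·12²/30 - 18·3³/(6·12) = 81/20 kN·m
Load 2 — applied couple M₀=19 kN·m at a=9 m (b=L-a=3):
  M_2 = R_Ax - M_A  [x≤a] with R_A=57/32, M_A=95/16 = (57/32)·3 - (95/16) = -19/32 kN·m
Superposition: M = Σ M_i = 553/160 kN·m ≈ 3.456250 kN·m

M(3) = 553/160 kN·m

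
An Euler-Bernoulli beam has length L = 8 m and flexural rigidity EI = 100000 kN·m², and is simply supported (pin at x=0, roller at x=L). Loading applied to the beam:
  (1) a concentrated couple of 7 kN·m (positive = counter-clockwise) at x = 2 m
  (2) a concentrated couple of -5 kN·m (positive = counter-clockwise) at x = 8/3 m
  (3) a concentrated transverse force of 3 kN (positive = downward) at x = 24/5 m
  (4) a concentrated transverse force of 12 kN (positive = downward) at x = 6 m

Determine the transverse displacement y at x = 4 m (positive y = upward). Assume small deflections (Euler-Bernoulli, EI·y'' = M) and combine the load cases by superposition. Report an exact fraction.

Load 1 — applied couple M₀=7 kN·m at a=2 m (b=L-a=6):
  y_1 = (M₀x³/(6L)-M₀(x-a)²/2+C₁x)/EI  [x>a] with C₁=M₀(3b²-L²)/(6L)=77/12 = (7·4³/(6·8)-7·(4-2)²/2+(77/12)·4)/100000 = 21/100000 m
Load 2 — applied couple M₀=-5 kN·m at a=8/3 m (b=L-a=16/3):
  y_2 = (M₀x³/(6L)-M₀(x-a)²/2+C₁x)/EI  [x>a] with C₁=M₀(3b²-L²)/(6L)=-20/9 = ((-5)·4³/(6·8)-(-5)·(4-(8/3))²/2+(-20/9)·4)/100000 = -1/9000 m
Load 3 — point force P=3 kN at a=24/5 m (b=L-a=16/5):
  y_3 = -Pbx(L²-b²-x²)/(6LEI)  [x≤a] = -3·(16/5)·4·(8²-(16/5)²-4²)/(6·8·100000) = -118/390625 m
Load 4 — point force P=12 kN at a=6 m (b=L-a=2):
  y_4 = -Pbx(L²-b²-x²)/(6LEI)  [x≤a] = -12·2·4·(8²-2²-4²)/(6·8·100000) = -11/12500 m
Superposition: y = Σ y_i = -121859/112500000 m ≈ -0.001083 m

y(4) = -121859/112500000 m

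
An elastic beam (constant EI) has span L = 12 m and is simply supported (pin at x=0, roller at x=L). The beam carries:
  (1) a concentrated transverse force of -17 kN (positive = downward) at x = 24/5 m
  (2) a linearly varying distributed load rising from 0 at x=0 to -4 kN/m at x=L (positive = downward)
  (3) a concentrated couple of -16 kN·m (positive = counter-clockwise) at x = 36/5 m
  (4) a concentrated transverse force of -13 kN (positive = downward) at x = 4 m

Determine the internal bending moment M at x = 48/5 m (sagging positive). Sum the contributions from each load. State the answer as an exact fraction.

Load 1 — point force P=-17 kN at a=24/5 m (b=L-a=36/5):
  M_1 = Pa(L-x)/L  [x>a] = (-17)·(24/5)·(12-(48/5))/12 = -408/25 kN·m
Load 2 — triangular load w₀=-4 kN/m (0→w₀ over full span):
  M_2 = w₀Lx/6 - w₀x³/(6L) = (-4)·12·(48/5)/6 - (-4)·(48/5)³/(6·12) = -3456/125 kN·m
Load 3 — applied couple M₀=-16 kN·m at a=36/5 m (b=L-a=24/5):
  M_3 = M₀x/L - M₀  [x>a] = (-16)·(48/5)/12 - (-16) = 16/5 kN·m
Load 4 — point force P=-13 kN at a=4 m (b=L-a=8):
  M_4 = Pa(L-x)/L  [x>a] = (-13)·4·(12-(48/5))/12 = -52/5 kN·m
Superposition: M = Σ M_i = -6396/125 kN·m ≈ -51.168000 kN·m

M(48/5) = -6396/125 kN·m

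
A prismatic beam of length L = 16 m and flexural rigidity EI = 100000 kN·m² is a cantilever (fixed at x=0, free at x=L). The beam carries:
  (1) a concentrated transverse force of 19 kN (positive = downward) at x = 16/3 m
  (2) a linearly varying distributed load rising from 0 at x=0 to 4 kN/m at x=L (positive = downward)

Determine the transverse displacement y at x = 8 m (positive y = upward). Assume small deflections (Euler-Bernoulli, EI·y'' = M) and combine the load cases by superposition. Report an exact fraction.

y(8) = -125824/1265625 m

Load 1 — point force P=19 kN at a=16/3 m (b=L-a=32/3):
  y_1 = -Pa²(3x-a)/(6EI)  [x>a] = -19·(16/3)²·(3·8-(16/3))/(6·100000) = -4256/253125 m
Load 2 — triangular load w₀=4 kN/m (0→w₀ over full span):
  y_2 = (w₀Lx³/12-w₀L²x²/6-w₀x⁵/(120L))/EI = (4·16·8³/12-4·16²·8²/6-4·8⁵/(120·16))/100000 = -3872/46875 m
Superposition: y = Σ y_i = -125824/1265625 m ≈ -0.099416 m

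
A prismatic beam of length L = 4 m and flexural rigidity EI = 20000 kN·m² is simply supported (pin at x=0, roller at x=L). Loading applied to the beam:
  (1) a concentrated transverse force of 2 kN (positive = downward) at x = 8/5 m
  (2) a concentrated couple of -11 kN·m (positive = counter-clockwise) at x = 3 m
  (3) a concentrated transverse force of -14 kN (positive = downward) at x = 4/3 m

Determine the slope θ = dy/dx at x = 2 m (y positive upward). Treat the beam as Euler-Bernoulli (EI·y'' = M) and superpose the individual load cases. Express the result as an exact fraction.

θ(2) = -87323/1620000000 rad

Load 1 — point force P=2 kN at a=8/5 m (b=L-a=12/5):
  θ_1 = -Pa(2L²-6Lx+3x²+a²)/(6LEI)  [x>a] = -2·(8/5)·(2·4²-6·4·2+3·2²+(8/5)²)/(6·4·20000) = 3/312500 rad
Load 2 — applied couple M₀=-11 kN·m at a=3 m (b=L-a=1):
  θ_2 = (M₀x²/(2L)+C₁)/EI  [x≤a] with C₁=M₀(3b²-L²)/(6L)=143/24 = ((-11)·2²/(2·4)+(143/24))/20000 = 11/480000 rad
Load 3 — point force P=-14 kN at a=4/3 m (b=L-a=8/3):
  θ_3 = -Pa(2L²-6Lx+3x²+a²)/(6LEI)  [x>a] = -(-14)·(4/3)·(2·4²-6·4·2+3·2²+(4/3)²)/(6·4·20000) = -7/81000 rad
Superposition: θ = Σ θ_i = -87323/1620000000 rad ≈ -0.000054 rad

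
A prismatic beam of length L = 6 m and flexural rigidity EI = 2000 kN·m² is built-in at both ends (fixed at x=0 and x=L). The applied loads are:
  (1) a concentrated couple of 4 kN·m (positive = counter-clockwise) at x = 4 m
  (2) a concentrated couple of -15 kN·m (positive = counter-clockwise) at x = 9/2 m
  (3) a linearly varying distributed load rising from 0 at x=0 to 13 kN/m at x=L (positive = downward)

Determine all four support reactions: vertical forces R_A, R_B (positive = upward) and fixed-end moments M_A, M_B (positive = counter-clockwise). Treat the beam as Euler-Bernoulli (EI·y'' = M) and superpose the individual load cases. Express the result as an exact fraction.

Load 1 — applied couple M₀=4 kN·m at a=4 m (b=L-a=2):
  R_A = 6M₀ab/L³ = 6·4·4·2/6³ = 8/9 kN
  M_A = M₀b(2a-b)/L² = 4·2·(2·4-2)/6² = 4/3 kN·m
  R_B = -6M₀ab/L³ = -6·4·4·2/6³ = -8/9 kN
  M_B = M₀a(2b-a)/L² = 4·4·(2·2-4)/6² = 0 kN·m
Load 2 — applied couple M₀=-15 kN·m at a=9/2 m (b=L-a=3/2):
  R_A = 6M₀ab/L³ = 6·(-15)·(9/2)·(3/2)/6³ = -45/16 kN
  M_A = M₀b(2a-b)/L² = (-15)·(3/2)·(2·(9/2)-(3/2))/6² = -75/16 kN·m
  R_B = -6M₀ab/L³ = -6·(-15)·(9/2)·(3/2)/6³ = 45/16 kN
  M_B = M₀a(2b-a)/L² = (-15)·(9/2)·(2·(3/2)-(9/2))/6² = 45/16 kN·m
Load 3 — triangular load w₀=13 kN/m (0→w₀ over full span):
  R_A = 3w₀L/20 = 3·13·6/20 = 117/10 kN
  M_A = w₀L²/30 = 13·6²/30 = 78/5 kN·m
  R_B = 7w₀L/20 = 7·13·6/20 = 273/10 kN
  M_B = -w₀L²/20 = -13·6²/20 = -117/5 kN·m
Superposition: R_A = 7039/720 kN, M_A = 2939/240 kN·m, R_B = 21041/720 kN, M_B = -1647/80 kN·m

R_A = 7039/720 kN, M_A = 2939/240 kN·m, R_B = 21041/720 kN, M_B = -1647/80 kN·m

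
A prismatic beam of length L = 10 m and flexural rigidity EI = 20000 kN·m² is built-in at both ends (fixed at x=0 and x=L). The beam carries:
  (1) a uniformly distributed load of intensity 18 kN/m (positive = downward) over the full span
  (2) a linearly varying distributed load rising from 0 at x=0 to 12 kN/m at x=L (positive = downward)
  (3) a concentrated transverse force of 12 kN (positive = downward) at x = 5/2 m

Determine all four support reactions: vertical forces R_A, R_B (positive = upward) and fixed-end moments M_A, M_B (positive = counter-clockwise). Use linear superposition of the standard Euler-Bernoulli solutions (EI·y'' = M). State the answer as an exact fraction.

R_A = 945/8 kN, M_A = 1655/8 kN·m, R_B = 1071/8 kN, M_B = -1725/8 kN·m

Load 1 — uniform load w=18 kN/m over full span:
  R_A = wL/2 = 18·10/2 = 90 kN
  M_A = wL²/12 = 18·10²/12 = 150 kN·m
  R_B = wL/2 = 18·10/2 = 90 kN
  M_B = -wL²/12 = -18·10²/12 = -150 kN·m
Load 2 — triangular load w₀=12 kN/m (0→w₀ over full span):
  R_A = 3w₀L/20 = 3·12·10/20 = 18 kN
  M_A = w₀L²/30 = 12·10²/30 = 40 kN·m
  R_B = 7w₀L/20 = 7·12·10/20 = 42 kN
  M_B = -w₀L²/20 = -12·10²/20 = -60 kN·m
Load 3 — point force P=12 kN at a=5/2 m (b=L-a=15/2):
  R_A = Pb²(3a+b)/L³ = 12·(15/2)²·(3·(5/2)+(15/2))/10³ = 81/8 kN
  M_A = Pab²/L² = 12·(5/2)·(15/2)²/10² = 135/8 kN·m
  R_B = Pa²(a+3b)/L³ = 12·(5/2)²·((5/2)+3·(15/2))/10³ = 15/8 kN
  M_B = -Pa²b/L² = -12·(5/2)²·(15/2)/10² = -45/8 kN·m
Superposition: R_A = 945/8 kN, M_A = 1655/8 kN·m, R_B = 1071/8 kN, M_B = -1725/8 kN·m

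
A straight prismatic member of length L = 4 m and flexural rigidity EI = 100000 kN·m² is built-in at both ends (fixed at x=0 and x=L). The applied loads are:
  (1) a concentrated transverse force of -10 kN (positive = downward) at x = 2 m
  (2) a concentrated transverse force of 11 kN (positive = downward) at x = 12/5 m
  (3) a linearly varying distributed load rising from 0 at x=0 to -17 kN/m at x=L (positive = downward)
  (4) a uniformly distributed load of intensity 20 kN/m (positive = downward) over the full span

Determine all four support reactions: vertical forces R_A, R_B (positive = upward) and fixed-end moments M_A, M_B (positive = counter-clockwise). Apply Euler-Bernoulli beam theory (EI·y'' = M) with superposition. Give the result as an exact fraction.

R_A = 3584/125 kN, M_A = 2103/125 kN·m, R_B = 2291/125 kN, M_B = -5401/375 kN·m

Load 1 — point force P=-10 kN at a=2 m (b=L-a=2):
  R_A = Pb²(3a+b)/L³ = (-10)·2²·(3·2+2)/4³ = -5 kN
  M_A = Pab²/L² = (-10)·2·2²/4² = -5 kN·m
  R_B = Pa²(a+3b)/L³ = (-10)·2²·(2+3·2)/4³ = -5 kN
  M_B = -Pa²b/L² = -(-10)·2²·2/4² = 5 kN·m
Load 2 — point force P=11 kN at a=12/5 m (b=L-a=8/5):
  R_A = Pb²(3a+b)/L³ = 11·(8/5)²·(3·(12/5)+(8/5))/4³ = 484/125 kN
  M_A = Pab²/L² = 11·(12/5)·(8/5)²/4² = 528/125 kN·m
  R_B = Pa²(a+3b)/L³ = 11·(12/5)²·((12/5)+3·(8/5))/4³ = 891/125 kN
  M_B = -Pa²b/L² = -11·(12/5)²·(8/5)/4² = -792/125 kN·m
Load 3 — triangular load w₀=-17 kN/m (0→w₀ over full span):
  R_A = 3w₀L/20 = 3·(-17)·4/20 = -51/5 kN
  M_A = w₀L²/30 = (-17)·4²/30 = -136/15 kN·m
  R_B = 7w₀L/20 = 7·(-17)·4/20 = -119/5 kN
  M_B = -w₀L²/20 = -(-17)·4²/20 = 68/5 kN·m
Load 4 — uniform load w=20 kN/m over full span:
  R_A = wL/2 = 20·4/2 = 40 kN
  M_A = wL²/12 = 20·4²/12 = 80/3 kN·m
  R_B = wL/2 = 20·4/2 = 40 kN
  M_B = -wL²/12 = -20·4²/12 = -80/3 kN·m
Superposition: R_A = 3584/125 kN, M_A = 2103/125 kN·m, R_B = 2291/125 kN, M_B = -5401/375 kN·m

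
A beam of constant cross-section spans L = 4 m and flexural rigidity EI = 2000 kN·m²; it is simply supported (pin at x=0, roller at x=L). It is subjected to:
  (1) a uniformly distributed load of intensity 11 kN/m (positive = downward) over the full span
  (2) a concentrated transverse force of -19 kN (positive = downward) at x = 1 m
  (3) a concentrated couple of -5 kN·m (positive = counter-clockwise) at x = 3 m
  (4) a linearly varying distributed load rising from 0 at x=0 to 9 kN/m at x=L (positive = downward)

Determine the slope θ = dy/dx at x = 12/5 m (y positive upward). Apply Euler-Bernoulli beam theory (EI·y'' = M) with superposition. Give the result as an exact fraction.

Load 1 — uniform load w=11 kN/m over full span:
  θ_1 = -w(L³-6Lx²+4x³)/(24EI) = -11·(4³-6·4·(12/5)²+4·(12/5)³)/(24·2000) = 407/93750 rad
Load 2 — point force P=-19 kN at a=1 m (b=L-a=3):
  θ_2 = -Pa(2L²-6Lx+3x²+a²)/(6LEI)  [x>a] = -(-19)·1·(2·4²-6·4·(12/5)+3·(12/5)²+1²)/(6·4·2000) = -1159/400000 rad
Load 3 — applied couple M₀=-5 kN·m at a=3 m (b=L-a=1):
  θ_3 = (M₀x²/(2L)+C₁)/EI  [x≤a] with C₁=M₀(3b²-L²)/(6L)=65/24 = ((-5)·(12/5)²/(2·4)+(65/24))/2000 = -107/240000 rad
Load 4 — triangular load w₀=9 kN/m (0→w₀ over full span):
  θ_4 = -w₀(7L⁴-30L²x²+15x⁴)/(360LEI) = -9·(7·4⁴-30·4²·(12/5)²+15·(12/5)⁴)/(360·4·2000) = 116/78125 rad
Superposition: θ = Σ θ_i = 6207/2500000 rad ≈ 0.002483 rad

θ(12/5) = 6207/2500000 rad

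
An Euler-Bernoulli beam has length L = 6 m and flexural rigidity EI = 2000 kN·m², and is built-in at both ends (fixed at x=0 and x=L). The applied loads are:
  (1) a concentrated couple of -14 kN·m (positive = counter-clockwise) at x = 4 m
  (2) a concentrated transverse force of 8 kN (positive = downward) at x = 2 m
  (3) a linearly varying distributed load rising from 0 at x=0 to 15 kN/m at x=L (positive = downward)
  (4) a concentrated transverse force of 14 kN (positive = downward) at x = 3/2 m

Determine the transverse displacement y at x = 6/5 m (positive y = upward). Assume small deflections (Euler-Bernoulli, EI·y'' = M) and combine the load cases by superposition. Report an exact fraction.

y(6/5) = -1138213/150000000 m

Load 1 — applied couple M₀=-14 kN·m at a=4 m (b=L-a=2):
  y_1 = (R_Ax³/6 - M_Ax²/2)/EI  [x≤a] with R_A=-28/9, M_A=-14/3 = ((-28/9)·(6/5)³/6 - (-14/3)·(6/5)²/2)/2000 = 77/62500 m
Load 2 — point force P=8 kN at a=2 m (b=L-a=4):
  y_2 = -Pb²x²(3aL-(3a+b)x)/(6L³EI)  [x≤a] = -8·4²·(6/5)²·(3·2·6-(3·2+4)·(6/5))/(6·6³·2000) = -16/9375 m
Load 3 — triangular load w₀=15 kN/m (0→w₀ over full span):
  y_3 = -w₀x²(L-x)²(x+2L)/(120LEI) = -15·(6/5)²·(6-(6/5))²·((6/5)+2·6)/(120·6·2000) = -1782/390625 m
Load 4 — point force P=14 kN at a=3/2 m (b=L-a=9/2):
  y_4 = -Pb²x²(3aL-(3a+b)x)/(6L³EI)  [x≤a] = -14·(9/2)²·(6/5)²·(3·(3/2)·6-(3·(3/2)+(9/2))·(6/5))/(6·6³·2000) = -5103/2000000 m
Superposition: y = Σ y_i = -1138213/150000000 m ≈ -0.007588 m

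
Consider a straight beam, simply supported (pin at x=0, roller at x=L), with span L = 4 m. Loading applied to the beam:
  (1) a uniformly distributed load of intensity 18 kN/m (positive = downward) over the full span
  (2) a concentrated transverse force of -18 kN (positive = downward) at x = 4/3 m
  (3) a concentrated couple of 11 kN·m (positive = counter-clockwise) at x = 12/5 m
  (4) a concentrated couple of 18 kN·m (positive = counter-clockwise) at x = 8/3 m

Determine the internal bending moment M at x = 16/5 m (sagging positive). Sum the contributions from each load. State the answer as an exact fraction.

M(16/5) = 311/25 kN·m

Load 1 — uniform load w=18 kN/m over full span:
  M_1 = wx(L-x)/2 = 18·(16/5)·(4-(16/5))/2 = 576/25 kN·m
Load 2 — point force P=-18 kN at a=4/3 m (b=L-a=8/3):
  M_2 = Pa(L-x)/L  [x>a] = (-18)·(4/3)·(4-(16/5))/4 = -24/5 kN·m
Load 3 — applied couple M₀=11 kN·m at a=12/5 m (b=L-a=8/5):
  M_3 = M₀x/L - M₀  [x>a] = 11·(16/5)/4 - 11 = -11/5 kN·m
Load 4 — applied couple M₀=18 kN·m at a=8/3 m (b=L-a=4/3):
  M_4 = M₀x/L - M₀  [x>a] = 18·(16/5)/4 - 18 = -18/5 kN·m
Superposition: M = Σ M_i = 311/25 kN·m ≈ 12.440000 kN·m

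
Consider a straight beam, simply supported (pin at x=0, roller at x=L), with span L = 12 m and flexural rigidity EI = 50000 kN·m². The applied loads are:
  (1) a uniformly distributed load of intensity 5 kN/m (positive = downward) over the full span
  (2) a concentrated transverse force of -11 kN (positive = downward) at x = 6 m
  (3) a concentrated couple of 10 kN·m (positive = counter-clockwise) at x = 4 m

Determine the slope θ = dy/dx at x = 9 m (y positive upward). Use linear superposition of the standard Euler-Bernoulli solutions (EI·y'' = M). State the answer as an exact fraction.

θ(9) = 491/150000 rad

Load 1 — uniform load w=5 kN/m over full span:
  θ_1 = -w(L³-6Lx²+4x³)/(24EI) = -5·(12³-6·12·9²+4·9³)/(24·50000) = 99/20000 rad
Load 2 — point force P=-11 kN at a=6 m (b=L-a=6):
  θ_2 = -Pa(2L²-6Lx+3x²+a²)/(6LEI)  [x>a] = -(-11)·6·(2·12²-6·12·9+3·9²+6²)/(6·12·50000) = -297/200000 rad
Load 3 — applied couple M₀=10 kN·m at a=4 m (b=L-a=8):
  θ_3 = (M₀x²/(2L)-M₀(x-a)+C₁)/EI  [x>a] with C₁=M₀(3b²-L²)/(6L)=20/3 = (10·9²/(2·12)-10·(9-4)+(20/3))/50000 = -23/120000 rad
Superposition: θ = Σ θ_i = 491/150000 rad ≈ 0.003273 rad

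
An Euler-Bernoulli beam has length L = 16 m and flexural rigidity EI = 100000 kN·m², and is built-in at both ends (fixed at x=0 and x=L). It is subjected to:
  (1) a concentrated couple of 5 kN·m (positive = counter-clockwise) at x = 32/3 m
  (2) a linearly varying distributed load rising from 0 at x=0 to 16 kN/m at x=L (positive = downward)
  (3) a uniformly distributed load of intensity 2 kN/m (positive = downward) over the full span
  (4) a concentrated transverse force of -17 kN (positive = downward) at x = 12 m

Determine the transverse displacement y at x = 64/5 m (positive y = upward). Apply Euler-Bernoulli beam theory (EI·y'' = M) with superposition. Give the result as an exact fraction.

y(64/5) = -2860537/439453125 m

Load 1 — applied couple M₀=5 kN·m at a=32/3 m (b=L-a=16/3):
  y_1 = (R_Ax³/6 - M_Ax²/2 - M₀(x-a)²/2)/EI  [x>a] with R_A=5/12, M_A=5/3 = ((5/12)·(64/5)³/6 - (5/3)·(64/5)²/2 - 5·((64/5)-(32/3))²/2)/100000 = -16/703125 m
Load 2 — triangular load w₀=16 kN/m (0→w₀ over full span):
  y_2 = -w₀x²(L-x)²(x+2L)/(120LEI) = -16·(64/5)²·(16-(64/5))²·((64/5)+2·16)/(120·16·100000) = -917504/146484375 m
Load 3 — uniform load w=2 kN/m over full span:
  y_3 = -wx²(L-x)²/(24EI) = -2·(64/5)²·(16-(64/5))²/(24·100000) = -8192/5859375 m
Load 4 — point force P=-17 kN at a=12 m (b=L-a=4):
  y_4 = -Pa²(L-x)²(3bL-(3b+a)(L-x))/(6L³EI)  [x>a] = -(-17)·12²·(16-(64/5))²·(3·4·16-(3·4+12)·(16-(64/5)))/(6·16³·100000) = 459/390625 m
Superposition: y = Σ y_i = -2860537/439453125 m ≈ -0.006509 m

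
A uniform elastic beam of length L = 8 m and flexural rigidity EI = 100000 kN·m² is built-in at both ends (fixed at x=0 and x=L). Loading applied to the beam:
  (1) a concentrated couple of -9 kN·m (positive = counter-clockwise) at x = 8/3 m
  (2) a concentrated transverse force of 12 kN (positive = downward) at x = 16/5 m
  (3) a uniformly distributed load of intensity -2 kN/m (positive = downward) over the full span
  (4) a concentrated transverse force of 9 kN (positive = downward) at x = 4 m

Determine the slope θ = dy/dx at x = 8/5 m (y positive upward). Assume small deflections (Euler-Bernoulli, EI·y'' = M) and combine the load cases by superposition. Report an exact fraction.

θ(8/5) = -5677/39062500 rad

Load 1 — applied couple M₀=-9 kN·m at a=8/3 m (b=L-a=16/3):
  θ_1 = (R_Ax²/2 - M_Ax)/EI  [x≤a] with R_A=-3/2, M_A=0 = ((-3/2)·(8/5)²/2 - 0·(8/5))/100000 = -3/156250 rad
Load 2 — point force P=12 kN at a=16/5 m (b=L-a=24/5):
  θ_2 = -Pb²x(2aL-(3a+b)x)/(2L³EI)  [x≤a] = -12·(24/5)²·(8/5)·(2·(16/5)·8-(3·(16/5)+(24/5))·(8/5))/(2·8³·100000) = -1188/9765625 rad
Load 3 — uniform load w=-2 kN/m over full span:
  θ_3 = -wx(L-x)(L-2x)/(12EI) = -(-2)·(8/5)·(8-(8/5))·(8-2·(8/5))/(12·100000) = 32/390625 rad
Load 4 — point force P=9 kN at a=4 m (b=L-a=4):
  θ_4 = -Pb²x(2aL-(3a+b)x)/(2L³EI)  [x≤a] = -9·4²·(8/5)·(2·4·8-(3·4+4)·(8/5))/(2·8³·100000) = -27/312500 rad
Superposition: θ = Σ θ_i = -5677/39062500 rad ≈ -0.000145 rad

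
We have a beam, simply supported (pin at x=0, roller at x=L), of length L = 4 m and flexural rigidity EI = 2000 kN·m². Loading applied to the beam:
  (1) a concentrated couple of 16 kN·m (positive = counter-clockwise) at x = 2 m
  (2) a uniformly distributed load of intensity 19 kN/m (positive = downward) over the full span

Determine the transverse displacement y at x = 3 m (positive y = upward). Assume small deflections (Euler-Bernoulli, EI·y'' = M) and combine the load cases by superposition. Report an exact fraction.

y(3) = -69/3200 m

Load 1 — applied couple M₀=16 kN·m at a=2 m (b=L-a=2):
  y_1 = (M₀x³/(6L)-M₀(x-a)²/2+C₁x)/EI  [x>a] with C₁=M₀(3b²-L²)/(6L)=-8/3 = (16·3³/(6·4)-16·(3-2)²/2+(-8/3)·3)/2000 = 1/1000 m
Load 2 — uniform load w=19 kN/m over full span:
  y_2 = -wx(L³-2Lx²+x³)/(24EI) = -19·3·(4³-2·4·3²+3³)/(24·2000) = -361/16000 m
Superposition: y = Σ y_i = -69/3200 m ≈ -0.021562 m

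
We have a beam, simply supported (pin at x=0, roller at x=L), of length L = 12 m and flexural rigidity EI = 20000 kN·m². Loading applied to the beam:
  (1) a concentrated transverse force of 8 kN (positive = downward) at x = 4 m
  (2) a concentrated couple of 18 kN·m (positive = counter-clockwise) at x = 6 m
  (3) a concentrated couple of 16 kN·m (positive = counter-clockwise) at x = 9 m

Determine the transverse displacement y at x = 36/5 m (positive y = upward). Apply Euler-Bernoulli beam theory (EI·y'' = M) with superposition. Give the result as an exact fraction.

y(36/5) = -7327/468750 m

Load 1 — point force P=8 kN at a=4 m (b=L-a=8):
  y_1 = -Pa(L-x)(2Lx-a²-x²)/(6LEI)  [x>a] = -8·4·(12-(36/5))·(2·12·(36/5)-4²-(36/5)²)/(6·12·20000) = -2624/234375 m
Load 2 — applied couple M₀=18 kN·m at a=6 m (b=L-a=6):
  y_2 = (M₀x³/(6L)-M₀(x-a)²/2+C₁x)/EI  [x>a] with C₁=M₀(3b²-L²)/(6L)=-9 = (18·(36/5)³/(6·12)-18·((36/5)-6)²/2+(-9)·(36/5))/20000 = 243/312500 m
Load 3 — applied couple M₀=16 kN·m at a=9 m (b=L-a=3):
  y_3 = (M₀x³/(6L)+C₁x)/EI  [x≤a] with C₁=M₀(3b²-L²)/(6L)=-26 = (16·(36/5)³/(6·12)+(-26)·(36/5))/20000 = -1629/312500 m
Superposition: y = Σ y_i = -7327/468750 m ≈ -0.015631 m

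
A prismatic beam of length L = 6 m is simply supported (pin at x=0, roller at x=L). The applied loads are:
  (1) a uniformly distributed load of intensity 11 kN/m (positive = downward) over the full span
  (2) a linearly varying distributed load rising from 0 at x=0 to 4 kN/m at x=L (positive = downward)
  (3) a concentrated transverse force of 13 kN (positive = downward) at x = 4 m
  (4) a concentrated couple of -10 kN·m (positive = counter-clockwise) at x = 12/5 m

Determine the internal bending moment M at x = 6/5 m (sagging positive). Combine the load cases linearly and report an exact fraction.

M(6/5) = 4936/125 kN·m

Load 1 — uniform load w=11 kN/m over full span:
  M_1 = wx(L-x)/2 = 11·(6/5)·(6-(6/5))/2 = 792/25 kN·m
Load 2 — triangular load w₀=4 kN/m (0→w₀ over full span):
  M_2 = w₀Lx/6 - w₀x³/(6L) = 4·6·(6/5)/6 - 4·(6/5)³/(6·6) = 576/125 kN·m
Load 3 — point force P=13 kN at a=4 m (b=L-a=2):
  M_3 = Pbx/L  [x≤a] = 13·2·(6/5)/6 = 26/5 kN·m
Load 4 — applied couple M₀=-10 kN·m at a=12/5 m (b=L-a=18/5):
  M_4 = M₀x/L  [x≤a] = (-10)·(6/5)/6 = -2 kN·m
Superposition: M = Σ M_i = 4936/125 kN·m ≈ 39.488000 kN·m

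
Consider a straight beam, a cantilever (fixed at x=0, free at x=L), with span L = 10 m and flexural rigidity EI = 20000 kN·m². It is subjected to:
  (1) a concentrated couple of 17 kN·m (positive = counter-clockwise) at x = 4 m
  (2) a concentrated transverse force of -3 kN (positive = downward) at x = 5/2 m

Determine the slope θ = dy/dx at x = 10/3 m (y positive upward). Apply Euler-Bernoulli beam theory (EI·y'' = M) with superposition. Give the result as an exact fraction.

Load 1 — applied couple M₀=17 kN·m at a=4 m (b=L-a=6):
  θ_1 = M₀x/EI  [x≤a] = 17·(10/3)/20000 = 17/6000 rad
Load 2 — point force P=-3 kN at a=5/2 m (b=L-a=15/2):
  θ_2 = -Pa²/(2EI)  [x>a] = -(-3)·(5/2)²/(2·20000) = 3/6400 rad
Superposition: θ = Σ θ_i = 317/96000 rad ≈ 0.003302 rad

θ(10/3) = 317/96000 rad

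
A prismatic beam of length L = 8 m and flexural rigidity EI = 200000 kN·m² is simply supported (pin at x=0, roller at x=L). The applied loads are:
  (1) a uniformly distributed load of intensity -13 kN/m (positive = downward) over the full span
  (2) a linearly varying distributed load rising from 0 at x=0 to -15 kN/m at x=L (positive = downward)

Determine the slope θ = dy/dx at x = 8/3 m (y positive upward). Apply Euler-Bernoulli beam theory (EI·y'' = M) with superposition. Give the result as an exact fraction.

θ(8/3) = 91/84375 rad

Load 1 — uniform load w=-13 kN/m over full span:
  θ_1 = -w(L³-6Lx²+4x³)/(24EI) = -(-13)·(8³-6·8·(8/3)²+4·(8/3)³)/(24·200000) = 169/253125 rad
Load 2 — triangular load w₀=-15 kN/m (0→w₀ over full span):
  θ_2 = -w₀(7L⁴-30L²x²+15x⁴)/(360LEI) = -(-15)·(7·8⁴-30·8²·(8/3)²+15·(8/3)⁴)/(360·8·200000) = 104/253125 rad
Superposition: θ = Σ θ_i = 91/84375 rad ≈ 0.001079 rad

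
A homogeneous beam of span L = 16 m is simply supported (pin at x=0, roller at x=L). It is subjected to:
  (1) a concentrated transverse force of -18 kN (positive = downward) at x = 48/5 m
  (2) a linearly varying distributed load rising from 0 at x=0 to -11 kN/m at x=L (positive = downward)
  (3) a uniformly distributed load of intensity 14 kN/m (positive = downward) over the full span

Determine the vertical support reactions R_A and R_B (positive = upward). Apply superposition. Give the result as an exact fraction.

Load 1 — point force P=-18 kN at a=48/5 m (b=L-a=32/5):
  R_A = Pb/L = (-18)·(32/5)/16 = -36/5 kN
  R_B = Pa/L = (-18)·(48/5)/16 = -54/5 kN
Load 2 — triangular load w₀=-11 kN/m (0→w₀ over full span):
  R_A = w₀L/6 = (-11)·16/6 = -88/3 kN
  R_B = w₀L/3 = (-11)·16/3 = -176/3 kN
Load 3 — uniform load w=14 kN/m over full span:
  R_A = wL/2 = 14·16/2 = 112 kN
  R_B = wL/2 = 14·16/2 = 112 kN
Superposition: R_A = 1132/15 kN, R_B = 638/15 kN

R_A = 1132/15 kN, R_B = 638/15 kN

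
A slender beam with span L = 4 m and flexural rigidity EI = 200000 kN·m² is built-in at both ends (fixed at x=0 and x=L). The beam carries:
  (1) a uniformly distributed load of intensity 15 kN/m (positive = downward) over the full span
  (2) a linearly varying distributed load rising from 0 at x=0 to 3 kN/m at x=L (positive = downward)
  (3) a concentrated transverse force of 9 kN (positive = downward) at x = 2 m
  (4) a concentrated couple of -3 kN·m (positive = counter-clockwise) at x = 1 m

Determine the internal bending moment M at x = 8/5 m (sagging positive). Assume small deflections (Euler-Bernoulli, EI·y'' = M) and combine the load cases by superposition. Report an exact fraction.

M(8/5) = 26711/2000 kN·m

Load 1 — uniform load w=15 kN/m over full span:
  M_1 = wLx/2 - wL²/12 - wx²/2 = 15·4·(8/5)/2 - 15·4²/12 - 15·(8/5)²/2 = 44/5 kN·m
Load 2 — triangular load w₀=3 kN/m (0→w₀ over full span):
  M_2 = 3w₀Lx/20 - w₀L²/30 - w₀x³/(6L) = 3·3·4·(8/5)/20 - 3·4²/30 - 3·(8/5)³/(6·4) = 96/125 kN·m
Load 3 — point force P=9 kN at a=2 m (b=L-a=2):
  M_3 = Pb²(3a+b)x/L³ - Pab²/L²  [x≤a] = 9·2²·(3·2+2)·(8/5)/4³ - 9·2·2²/4² = 27/10 kN·m
Load 4 — applied couple M₀=-3 kN·m at a=1 m (b=L-a=3):
  M_4 = R_Ax - M_A - M₀  [x>a] with R_A=-27/32, M_A=9/16 = (-27/32)·(8/5) - (9/16) - (-3) = 87/80 kN·m
Superposition: M = Σ M_i = 26711/2000 kN·m ≈ 13.355500 kN·m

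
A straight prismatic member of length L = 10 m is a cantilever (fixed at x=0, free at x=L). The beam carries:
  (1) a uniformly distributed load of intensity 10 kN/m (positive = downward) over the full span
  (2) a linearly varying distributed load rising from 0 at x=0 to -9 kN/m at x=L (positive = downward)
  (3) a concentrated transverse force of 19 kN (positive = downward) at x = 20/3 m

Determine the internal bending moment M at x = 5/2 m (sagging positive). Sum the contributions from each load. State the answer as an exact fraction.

M(5/2) = -16375/96 kN·m

Load 1 — uniform load w=10 kN/m over full span:
  M_1 = -w(L-x)²/2 = -10·(10-(5/2))²/2 = -1125/4 kN·m
Load 2 — triangular load w₀=-9 kN/m (0→w₀ over full span):
  M_2 = w₀Lx/2 - w₀L²/3 - w₀x³/(6L) = (-9)·10·(5/2)/2 - (-9)·10²/3 - (-9)·(5/2)³/(6·10) = 6075/32 kN·m
Load 3 — point force P=19 kN at a=20/3 m (b=L-a=10/3):
  M_3 = -P(a-x)  [x≤a] = -19·((20/3)-(5/2)) = -475/6 kN·m
Superposition: M = Σ M_i = -16375/96 kN·m ≈ -170.572917 kN·m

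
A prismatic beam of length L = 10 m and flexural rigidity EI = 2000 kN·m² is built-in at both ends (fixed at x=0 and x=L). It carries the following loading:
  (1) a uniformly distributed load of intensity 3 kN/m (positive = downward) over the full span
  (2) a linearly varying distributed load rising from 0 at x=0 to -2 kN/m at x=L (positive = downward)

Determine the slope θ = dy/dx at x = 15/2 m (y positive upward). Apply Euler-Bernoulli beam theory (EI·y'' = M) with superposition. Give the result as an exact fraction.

θ(15/2) = 79/10240 rad

Load 1 — uniform load w=3 kN/m over full span:
  θ_1 = -wx(L-x)(L-2x)/(12EI) = -3·(15/2)·(10-(15/2))·(10-2·(15/2))/(12·2000) = 3/256 rad
Load 2 — triangular load w₀=-2 kN/m (0→w₀ over full span):
  θ_2 = -w₀(2x(L-x)(L-2x)(x+2L)+x²(L-x)²)/(120LEI) = -(-2)·(2·(15/2)·(10-(15/2))·(10-2·(15/2))·((15/2)+2·10)+(15/2)²·(10-(15/2))²)/(120·10·2000) = -41/10240 rad
Superposition: θ = Σ θ_i = 79/10240 rad ≈ 0.007715 rad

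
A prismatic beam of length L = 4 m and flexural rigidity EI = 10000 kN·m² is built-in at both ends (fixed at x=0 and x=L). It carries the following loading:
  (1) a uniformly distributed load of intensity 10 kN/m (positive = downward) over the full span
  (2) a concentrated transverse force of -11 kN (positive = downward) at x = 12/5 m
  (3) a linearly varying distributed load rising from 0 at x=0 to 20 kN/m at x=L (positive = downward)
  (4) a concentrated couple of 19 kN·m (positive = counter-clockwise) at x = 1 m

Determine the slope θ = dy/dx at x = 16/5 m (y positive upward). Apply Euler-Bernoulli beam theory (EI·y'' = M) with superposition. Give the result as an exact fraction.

θ(16/5) = 11141/23437500 rad

Load 1 — uniform load w=10 kN/m over full span:
  θ_1 = -wx(L-x)(L-2x)/(12EI) = -10·(16/5)·(4-(16/5))·(4-2·(16/5))/(12·10000) = 8/15625 rad
Load 2 — point force P=-11 kN at a=12/5 m (b=L-a=8/5):
  θ_2 = Pa²(L-x)(2bL-(3b+a)(L-x))/(2L³EI)  [x>a] = (-11)·(12/5)²·(4-(16/5))·(2·(8/5)·4-(3·(8/5)+(12/5))·(4-(16/5)))/(2·4³·10000) = -1089/3906250 rad
Load 3 — triangular load w₀=20 kN/m (0→w₀ over full span):
  θ_3 = -w₀(2x(L-x)(L-2x)(x+2L)+x²(L-x)²)/(120LEI) = -20·(2·(16/5)·(4-(16/5))·(4-2·(16/5))·((16/5)+2·4)+(16/5)²·(4-(16/5))²)/(120·4·10000) = 128/234375 rad
Load 4 — applied couple M₀=19 kN·m at a=1 m (b=L-a=3):
  θ_4 = (R_Ax²/2 - M_Ax - M₀(x-a))/EI  [x>a] with R_A=171/32, M_A=-57/16 = ((171/32)·(16/5)²/2 - (-57/16)·(16/5) - 19·((16/5)-1))/10000 = -19/62500 rad
Superposition: θ = Σ θ_i = 11141/23437500 rad ≈ 0.000475 rad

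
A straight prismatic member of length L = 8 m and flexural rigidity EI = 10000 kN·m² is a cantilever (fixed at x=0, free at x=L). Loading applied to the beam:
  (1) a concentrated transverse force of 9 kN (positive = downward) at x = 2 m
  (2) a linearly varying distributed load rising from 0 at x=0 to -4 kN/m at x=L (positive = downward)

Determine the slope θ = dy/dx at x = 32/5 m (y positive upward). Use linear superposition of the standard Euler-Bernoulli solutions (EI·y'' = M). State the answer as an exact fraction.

θ(32/5) = 220693/9375000 rad

Load 1 — point force P=9 kN at a=2 m (b=L-a=6):
  θ_1 = -Pa²/(2EI)  [x>a] = -9·2²/(2·10000) = -9/5000 rad
Load 2 — triangular load w₀=-4 kN/m (0→w₀ over full span):
  θ_2 = (w₀Lx²/4-w₀L²x/3-w₀x⁴/(24L))/EI = ((-4)·8·(32/5)²/4-(-4)·8²·(32/5)/3-(-4)·(32/5)⁴/(24·8))/10000 = 29696/1171875 rad
Superposition: θ = Σ θ_i = 220693/9375000 rad ≈ 0.023541 rad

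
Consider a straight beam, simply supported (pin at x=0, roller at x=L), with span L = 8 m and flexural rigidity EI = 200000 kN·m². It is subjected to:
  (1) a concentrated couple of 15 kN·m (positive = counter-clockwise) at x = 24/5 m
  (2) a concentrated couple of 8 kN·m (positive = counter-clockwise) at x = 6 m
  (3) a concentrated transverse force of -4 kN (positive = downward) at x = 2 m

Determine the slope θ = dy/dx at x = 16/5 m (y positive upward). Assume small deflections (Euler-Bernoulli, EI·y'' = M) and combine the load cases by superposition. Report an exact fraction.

Load 1 — applied couple M₀=15 kN·m at a=24/5 m (b=L-a=16/5):
  θ_1 = (M₀x²/(2L)+C₁)/EI  [x≤a] with C₁=M₀(3b²-L²)/(6L)=-52/5 = (15·(16/5)²/(2·8)+(-52/5))/200000 = -1/250000 rad
Load 2 — applied couple M₀=8 kN·m at a=6 m (b=L-a=2):
  θ_2 = (M₀x²/(2L)+C₁)/EI  [x≤a] with C₁=M₀(3b²-L²)/(6L)=-26/3 = (8·(16/5)²/(2·8)+(-26/3))/200000 = -133/7500000 rad
Load 3 — point force P=-4 kN at a=2 m (b=L-a=6):
  θ_3 = -Pa(2L²-6Lx+3x²+a²)/(6LEI)  [x>a] = -(-4)·2·(2·8²-6·8·(16/5)+3·(16/5)²+2²)/(6·8·200000) = 19/2500000 rad
Superposition: θ = Σ θ_i = -53/3750000 rad ≈ -0.000014 rad

θ(16/5) = -53/3750000 rad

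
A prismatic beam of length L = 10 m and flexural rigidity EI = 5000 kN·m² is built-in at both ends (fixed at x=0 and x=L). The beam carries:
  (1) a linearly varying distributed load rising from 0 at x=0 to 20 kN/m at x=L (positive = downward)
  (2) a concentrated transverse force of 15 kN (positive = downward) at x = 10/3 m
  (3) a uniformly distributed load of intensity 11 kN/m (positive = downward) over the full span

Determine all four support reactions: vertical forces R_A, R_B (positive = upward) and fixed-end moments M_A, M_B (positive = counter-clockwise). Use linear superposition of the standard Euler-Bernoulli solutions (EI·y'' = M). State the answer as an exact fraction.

R_A = 865/9 kN, M_A = 1625/9 kN·m, R_B = 1160/9 kN, M_B = -1825/9 kN·m

Load 1 — triangular load w₀=20 kN/m (0→w₀ over full span):
  R_A = 3w₀L/20 = 3·20·10/20 = 30 kN
  M_A = w₀L²/30 = 20·10²/30 = 200/3 kN·m
  R_B = 7w₀L/20 = 7·20·10/20 = 70 kN
  M_B = -w₀L²/20 = -20·10²/20 = -100 kN·m
Load 2 — point force P=15 kN at a=10/3 m (b=L-a=20/3):
  R_A = Pb²(3a+b)/L³ = 15·(20/3)²·(3·(10/3)+(20/3))/10³ = 100/9 kN
  M_A = Pab²/L² = 15·(10/3)·(20/3)²/10² = 200/9 kN·m
  R_B = Pa²(a+3b)/L³ = 15·(10/3)²·((10/3)+3·(20/3))/10³ = 35/9 kN
  M_B = -Pa²b/L² = -15·(10/3)²·(20/3)/10² = -100/9 kN·m
Load 3 — uniform load w=11 kN/m over full span:
  R_A = wL/2 = 11·10/2 = 55 kN
  M_A = wL²/12 = 11·10²/12 = 275/3 kN·m
  R_B = wL/2 = 11·10/2 = 55 kN
  M_B = -wL²/12 = -11·10²/12 = -275/3 kN·m
Superposition: R_A = 865/9 kN, M_A = 1625/9 kN·m, R_B = 1160/9 kN, M_B = -1825/9 kN·m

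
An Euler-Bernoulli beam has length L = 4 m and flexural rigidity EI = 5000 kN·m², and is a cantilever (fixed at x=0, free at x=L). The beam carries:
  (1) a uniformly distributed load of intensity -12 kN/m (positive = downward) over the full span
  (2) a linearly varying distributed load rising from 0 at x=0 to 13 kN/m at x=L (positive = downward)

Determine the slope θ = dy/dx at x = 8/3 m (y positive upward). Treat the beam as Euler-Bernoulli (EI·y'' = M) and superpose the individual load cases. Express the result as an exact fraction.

Load 1 — uniform load w=-12 kN/m over full span:
  θ_1 = -wx(x²-3Lx+3L²)/(6EI) = -(-12)·(8/3)·((8/3)²-3·4·(8/3)+3·4²)/(6·5000) = 416/16875 rad
Load 2 — triangular load w₀=13 kN/m (0→w₀ over full span):
  θ_2 = (w₀Lx²/4-w₀L²x/3-w₀x⁴/(24L))/EI = (13·4·(8/3)²/4-13·4²·(8/3)/3-13·(8/3)⁴/(24·4))/5000 = -3016/151875 rad
Superposition: θ = Σ θ_i = 728/151875 rad ≈ 0.004793 rad

θ(8/3) = 728/151875 rad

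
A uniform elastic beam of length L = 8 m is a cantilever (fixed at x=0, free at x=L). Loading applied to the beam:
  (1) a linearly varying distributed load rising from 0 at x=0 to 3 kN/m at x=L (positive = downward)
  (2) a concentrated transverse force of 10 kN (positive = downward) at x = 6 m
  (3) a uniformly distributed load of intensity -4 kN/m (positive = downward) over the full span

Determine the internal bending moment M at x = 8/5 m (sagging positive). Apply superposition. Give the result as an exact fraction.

M(8/5) = -892/125 kN·m

Load 1 — triangular load w₀=3 kN/m (0→w₀ over full span):
  M_1 = w₀Lx/2 - w₀L²/3 - w₀x³/(6L) = 3·8·(8/5)/2 - 3·8²/3 - 3·(8/5)³/(6·8) = -5632/125 kN·m
Load 2 — point force P=10 kN at a=6 m (b=L-a=2):
  M_2 = -P(a-x)  [x≤a] = -10·(6-(8/5)) = -44 kN·m
Load 3 — uniform load w=-4 kN/m over full span:
  M_3 = -w(L-x)²/2 = -(-4)·(8-(8/5))²/2 = 2048/25 kN·m
Superposition: M = Σ M_i = -892/125 kN·m ≈ -7.136000 kN·m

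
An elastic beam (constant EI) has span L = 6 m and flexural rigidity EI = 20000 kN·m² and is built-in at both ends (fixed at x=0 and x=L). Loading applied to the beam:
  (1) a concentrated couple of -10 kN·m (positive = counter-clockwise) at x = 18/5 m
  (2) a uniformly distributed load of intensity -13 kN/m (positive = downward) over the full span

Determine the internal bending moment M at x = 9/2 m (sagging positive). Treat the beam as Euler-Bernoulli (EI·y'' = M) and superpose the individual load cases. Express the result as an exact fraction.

Load 1 — applied couple M₀=-10 kN·m at a=18/5 m (b=L-a=12/5):
  M_1 = R_Ax - M_A - M₀  [x>a] with R_A=-12/5, M_A=-16/5 = (-12/5)·(9/2) - (-16/5) - (-10) = 12/5 kN·m
Load 2 — uniform load w=-13 kN/m over full span:
  M_2 = wLx/2 - wL²/12 - wx²/2 = (-13)·6·(9/2)/2 - (-13)·6²/12 - (-13)·(9/2)²/2 = -39/8 kN·m
Superposition: M = Σ M_i = -99/40 kN·m ≈ -2.475000 kN·m

M(9/2) = -99/40 kN·m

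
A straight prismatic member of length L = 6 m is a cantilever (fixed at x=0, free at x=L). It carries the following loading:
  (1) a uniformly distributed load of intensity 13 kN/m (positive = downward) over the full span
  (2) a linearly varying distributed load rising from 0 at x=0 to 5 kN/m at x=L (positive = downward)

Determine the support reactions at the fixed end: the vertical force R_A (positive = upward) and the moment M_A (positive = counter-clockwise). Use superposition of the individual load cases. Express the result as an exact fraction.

R_A = 93 kN, M_A = 294 kN·m

Load 1 — uniform load w=13 kN/m over full span:
  R_A = wL = 13·6 = 78 kN
  M_A = wL²/2 = 13·6²/2 = 234 kN·m
Load 2 — triangular load w₀=5 kN/m (0→w₀ over full span):
  R_A = w₀L/2 = 5·6/2 = 15 kN
  M_A = w₀L²/3 = 5·6²/3 = 60 kN·m
Superposition: R_A = 93 kN, M_A = 294 kN·m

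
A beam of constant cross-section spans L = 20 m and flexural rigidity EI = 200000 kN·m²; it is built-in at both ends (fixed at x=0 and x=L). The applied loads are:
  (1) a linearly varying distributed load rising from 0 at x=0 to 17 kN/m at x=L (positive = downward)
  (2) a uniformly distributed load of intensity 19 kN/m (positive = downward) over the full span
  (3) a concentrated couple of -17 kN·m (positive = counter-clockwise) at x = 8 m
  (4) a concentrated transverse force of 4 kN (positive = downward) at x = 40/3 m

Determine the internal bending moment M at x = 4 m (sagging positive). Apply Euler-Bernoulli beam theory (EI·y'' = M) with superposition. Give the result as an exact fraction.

Load 1 — triangular load w₀=17 kN/m (0→w₀ over full span):
  M_1 = 3w₀Lx/20 - w₀L²/30 - w₀x³/(6L) = 3·17·20·4/20 - 17·20²/30 - 17·4³/(6·20) = -476/15 kN·m
Load 2 — uniform load w=19 kN/m over full span:
  M_2 = wLx/2 - wL²/12 - wx²/2 = 19·20·4/2 - 19·20²/12 - 19·4²/2 = -76/3 kN·m
Load 3 — applied couple M₀=-17 kN·m at a=8 m (b=L-a=12):
  M_3 = R_Ax - M_A  [x≤a] with R_A=-153/125, M_A=-51/25 = (-153/125)·4 - (-51/25) = -357/125 kN·m
Load 4 — point force P=4 kN at a=40/3 m (b=L-a=20/3):
  M_4 = Pb²(3a+b)x/L³ - Pab²/L²  [x≤a] = 4·(20/3)²·(3·(40/3)+(20/3))·4/20³ - 4·(40/3)·(20/3)²/20² = -16/9 kN·m
Superposition: M = Σ M_i = -69413/1125 kN·m ≈ -61.700444 kN·m

M(4) = -69413/1125 kN·m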